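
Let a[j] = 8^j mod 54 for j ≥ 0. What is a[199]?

8

We have a[0] = 1,  a[1] = 8,  a[2] = 10,  a[3] = 26,  a[4] = 46,  a[5] = 44,  a[6] = 28,  a[7] = 8.
Since a[7] = a[1] = 8, the sequence is eventually periodic: after a pre-period of length 1 it cycles with period 6.
For j ≥ 1, a[j] depends only on (j - 1) mod 6. (199 - 1) mod 6 = 0, so a[199] = a[1] = 8.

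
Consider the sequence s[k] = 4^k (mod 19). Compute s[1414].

4

Listing terms: s[1] = 4, s[2] = 16, s[3] = 7, s[4] = 9, s[5] = 17, s[6] = 11, s[7] = 6, s[8] = 5, s[9] = 1, s[10] = 4.
The sequence repeats with period 9.
So s[1414] = s[1 + ((1414-1) mod 9)] = s[1] = 4.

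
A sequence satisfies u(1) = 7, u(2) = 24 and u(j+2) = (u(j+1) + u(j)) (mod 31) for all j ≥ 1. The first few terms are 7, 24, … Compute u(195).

15

u(1) = 7; u(2) = 24; u(3) = 0; u(4) = 24; u(5) = 24; u(6) = 17; u(7) = 10; u(8) = 27; u(9) = 6; u(10) = 2; u(11) = 8; u(12) = 10; u(13) = 18; u(14) = 28; u(15) = 15; u(16) = 12; u(17) = 27; u(18) = 8; u(19) = 4; u(20) = 12; u(21) = 16; u(22) = 28; u(23) = 13; u(24) = 10; u(25) = 23; u(26) = 2; u(27) = 25; u(28) = 27; u(29) = 21; u(30) = 17; u(31) = 7; u(32) = 24.
The sequence repeats with period 30.
(195 - 1) mod 30 = 14, so u(195) = u(15) = 15.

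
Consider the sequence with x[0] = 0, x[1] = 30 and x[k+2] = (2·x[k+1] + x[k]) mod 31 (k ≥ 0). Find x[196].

Computing terms: x[0] = 0,  x[1] = 30,  x[2] = 29,  x[3] = 26,  x[4] = 19,  x[5] = 2,  x[6] = 23,  x[7] = 17,  x[8] = 26,  x[9] = 7,  x[10] = 9,  x[11] = 25,  x[12] = 28,  x[13] = 19,  x[14] = 4,  x[15] = 27,  x[16] = 27,  x[17] = 19,  x[18] = 3,  x[19] = 25,  x[20] = 22,  x[21] = 7,  x[22] = 5,  x[23] = 17,  x[24] = 8,  x[25] = 2,  x[26] = 12,  x[27] = 26,  x[28] = 2,  x[29] = 30,  x[30] = 0,  x[31] = 30.
Since (x[30], x[31]) = (x[0], x[1]) = (0, 30) (two consecutive terms determine the rest), the sequence is periodic with period 30.
So x[196] = x[0 + ((196-0) mod 30)] = x[16] = 27.

27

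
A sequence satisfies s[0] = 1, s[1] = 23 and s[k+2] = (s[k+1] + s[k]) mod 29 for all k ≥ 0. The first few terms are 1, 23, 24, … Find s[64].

Listing terms: s[0] = 1; s[1] = 23; s[2] = 24; s[3] = 18; s[4] = 13; s[5] = 2; s[6] = 15; s[7] = 17; s[8] = 3; s[9] = 20; s[10] = 23; s[11] = 14; s[12] = 8; s[13] = 22; s[14] = 1; s[15] = 23.
Since (s[14], s[15]) = (s[0], s[1]) = (1, 23) (two consecutive terms determine the rest), the sequence is periodic with period 14.
So s[64] = s[0 + ((64-0) mod 14)] = s[8] = 3.

3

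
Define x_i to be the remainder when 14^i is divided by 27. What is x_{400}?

Listing terms: x_1 = 14; x_2 = 7; x_3 = 17; x_4 = 22; x_5 = 11; x_6 = 19; x_7 = 23; x_8 = 25; x_9 = 26; x_{10} = 13; x_{11} = 20; x_{12} = 10; x_{13} = 5; x_{14} = 16; x_{15} = 8; x_{16} = 4; x_{17} = 2; x_{18} = 1; x_{19} = 14.
The sequence repeats with period 18.
So x_{400} = x_{1 + ((400-1) mod 18)} = x_4 = 22.

22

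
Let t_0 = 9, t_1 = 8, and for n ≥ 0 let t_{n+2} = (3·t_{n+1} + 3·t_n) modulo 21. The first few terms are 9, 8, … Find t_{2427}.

Computing terms: t_0 = 9,  t_1 = 8,  t_2 = 9,  t_3 = 9,  t_4 = 12,  t_5 = 0,  t_6 = 15,  t_7 = 3,  t_8 = 12,  t_9 = 3,  t_{10} = 3,  t_{11} = 18,  t_{12} = 0,  t_{13} = 12,  t_{14} = 15,  t_{15} = 18,  t_{16} = 15,  t_{17} = 15,  t_{18} = 6,  t_{19} = 0,  t_{20} = 18,  t_{21} = 12,  t_{22} = 6,  t_{23} = 12,  t_{24} = 12,  t_{25} = 9,  t_{26} = 0,  t_{27} = 6,  t_{28} = 18,  t_{29} = 9,  t_{30} = 18,  t_{31} = 18,  t_{32} = 3,  t_{33} = 0,  t_{34} = 9,  t_{35} = 6,  t_{36} = 3,  t_{37} = 6,  t_{38} = 6,  t_{39} = 15,  t_{40} = 0,  t_{41} = 3,  t_{42} = 9,  t_{43} = 15,  t_{44} = 9,  t_{45} = 9.
Since (t_{44}, t_{45}) = (t_2, t_3) = (9, 9) (two consecutive terms determine the rest), the sequence is eventually periodic: after a pre-period of length 2 it cycles with period 42.
For n ≥ 2, t_n depends only on (n - 2) mod 42. (2427 - 2) mod 42 = 31, so t_{2427} = t_{33} = 0.

0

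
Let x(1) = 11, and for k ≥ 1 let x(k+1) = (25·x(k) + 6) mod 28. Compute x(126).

17

Listing terms: x(1) = 11; x(2) = 1; x(3) = 3; x(4) = 25; x(5) = 15; x(6) = 17; x(7) = 11.
The sequence repeats with period 6.
(126 - 1) mod 6 = 5, so x(126) = x(6) = 17.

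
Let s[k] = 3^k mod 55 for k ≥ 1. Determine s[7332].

31

s[1] = 3; s[2] = 9; s[3] = 27; s[4] = 26; s[5] = 23; s[6] = 14; s[7] = 42; s[8] = 16; s[9] = 48; s[10] = 34; s[11] = 47; s[12] = 31; s[13] = 38; s[14] = 4; s[15] = 12; s[16] = 36; s[17] = 53; s[18] = 49; s[19] = 37; s[20] = 1; s[21] = 3.
The sequence repeats with period 20.
So s[7332] = s[1 + ((7332-1) mod 20)] = s[12] = 31.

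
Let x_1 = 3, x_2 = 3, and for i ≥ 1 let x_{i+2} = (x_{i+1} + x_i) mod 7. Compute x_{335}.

3

x_1 = 3, x_2 = 3, x_3 = 6, x_4 = 2, x_5 = 1, x_6 = 3, x_7 = 4, x_8 = 0, x_9 = 4, x_{10} = 4, x_{11} = 1, x_{12} = 5, x_{13} = 6, x_{14} = 4, x_{15} = 3, x_{16} = 0, x_{17} = 3, x_{18} = 3.
The sequence repeats with period 16.
(335 - 1) mod 16 = 14, so x_{335} = x_{15} = 3.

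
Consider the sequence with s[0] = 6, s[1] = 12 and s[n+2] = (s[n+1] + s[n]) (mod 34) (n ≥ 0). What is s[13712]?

28

Computing terms: s[0] = 6; s[1] = 12; s[2] = 18; s[3] = 30; s[4] = 14; s[5] = 10; s[6] = 24; s[7] = 0; s[8] = 24; s[9] = 24; s[10] = 14; s[11] = 4; s[12] = 18; s[13] = 22; s[14] = 6; s[15] = 28; s[16] = 0; s[17] = 28; s[18] = 28; s[19] = 22; s[20] = 16; s[21] = 4; s[22] = 20; s[23] = 24; s[24] = 10; s[25] = 0; s[26] = 10; s[27] = 10; s[28] = 20; s[29] = 30; s[30] = 16; s[31] = 12; s[32] = 28; s[33] = 6; s[34] = 0; s[35] = 6; s[36] = 6; s[37] = 12.
Since (s[36], s[37]) = (s[0], s[1]) = (6, 12) (two consecutive terms determine the rest), the sequence is periodic with period 36.
So s[13712] = s[0 + ((13712-0) mod 36)] = s[32] = 28.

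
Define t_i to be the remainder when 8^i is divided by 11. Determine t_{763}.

6

We have t_1 = 8; t_2 = 9; t_3 = 6; t_4 = 4; t_5 = 10; t_6 = 3; t_7 = 2; t_8 = 5; t_9 = 7; t_{10} = 1; t_{11} = 8.
The sequence repeats with period 10.
So t_{763} = t_{1 + ((763-1) mod 10)} = t_3 = 6.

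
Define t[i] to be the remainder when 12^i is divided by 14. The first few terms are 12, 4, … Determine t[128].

4

We have t[1] = 12; t[2] = 4; t[3] = 6; t[4] = 2; t[5] = 10; t[6] = 8; t[7] = 12.
Since t[7] = t[1] = 12, the sequence is periodic with period 6.
So t[128] = t[1 + ((128-1) mod 6)] = t[2] = 4.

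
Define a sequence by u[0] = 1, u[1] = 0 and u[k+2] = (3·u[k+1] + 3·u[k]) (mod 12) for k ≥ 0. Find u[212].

3

Listing terms: u[0] = 1,  u[1] = 0,  u[2] = 3,  u[3] = 9,  u[4] = 0,  u[5] = 3.
Since (u[4], u[5]) = (u[1], u[2]) = (0, 3) (two consecutive terms determine the rest), the sequence is eventually periodic: after a pre-period of length 1 it cycles with period 3.
For k ≥ 1, u[k] depends only on (k - 1) mod 3. (212 - 1) mod 3 = 1, so u[212] = u[2] = 3.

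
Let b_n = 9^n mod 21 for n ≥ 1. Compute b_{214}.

9

Listing terms: b_1 = 9; b_2 = 18; b_3 = 15; b_4 = 9.
Since b_4 = b_1 = 9, the sequence is periodic with period 3.
(214 - 1) mod 3 = 0, so b_{214} = b_1 = 9.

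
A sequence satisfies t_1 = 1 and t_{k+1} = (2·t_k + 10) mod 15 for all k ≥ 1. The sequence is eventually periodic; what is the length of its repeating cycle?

We have t_1 = 1,  t_2 = 12,  t_3 = 4,  t_4 = 3,  t_5 = 1.
The sequence repeats with period 4.

4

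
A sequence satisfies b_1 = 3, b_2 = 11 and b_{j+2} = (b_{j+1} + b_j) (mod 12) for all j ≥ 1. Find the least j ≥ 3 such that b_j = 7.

7

Listing terms: b_1 = 3, b_2 = 11, b_3 = 2, b_4 = 1, b_5 = 3, b_6 = 4, b_7 = 7, b_8 = 11, b_9 = 6, b_{10} = 5, b_{11} = 11, b_{12} = 4, b_{13} = 3, b_{14} = 7, b_{15} = 10, b_{16} = 5, b_{17} = 3, b_{18} = 8, b_{19} = 11, b_{20} = 7, b_{21} = 6, b_{22} = 1, b_{23} = 7, b_{24} = 8, b_{25} = 3, b_{26} = 11.
Since (b_{25}, b_{26}) = (b_1, b_2) = (3, 11) (two consecutive terms determine the rest), the sequence is periodic with period 24.
The value 7 first appears (with j ≥ 3) at b_7.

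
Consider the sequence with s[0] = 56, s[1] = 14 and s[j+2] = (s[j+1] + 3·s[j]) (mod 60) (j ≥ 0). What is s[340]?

s[0] = 56, s[1] = 14, s[2] = 2, s[3] = 44, s[4] = 50, s[5] = 2, s[6] = 32, s[7] = 38, s[8] = 14, s[9] = 8, s[10] = 50, s[11] = 14, s[12] = 44, s[13] = 26, s[14] = 38, s[15] = 56, s[16] = 50, s[17] = 38, s[18] = 8, s[19] = 2, s[20] = 26, s[21] = 32, s[22] = 50, s[23] = 26, s[24] = 56, s[25] = 14.
The sequence repeats with period 24.
So s[340] = s[0 + ((340-0) mod 24)] = s[4] = 50.

50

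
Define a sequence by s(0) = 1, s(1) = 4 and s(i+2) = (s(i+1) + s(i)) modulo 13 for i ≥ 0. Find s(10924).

Computing terms: s(0) = 1, s(1) = 4, s(2) = 5, s(3) = 9, s(4) = 1, s(5) = 10, s(6) = 11, s(7) = 8, s(8) = 6, s(9) = 1, s(10) = 7, s(11) = 8, s(12) = 2, s(13) = 10, s(14) = 12, s(15) = 9, s(16) = 8, s(17) = 4, s(18) = 12, s(19) = 3, s(20) = 2, s(21) = 5, s(22) = 7, s(23) = 12, s(24) = 6, s(25) = 5, s(26) = 11, s(27) = 3, s(28) = 1, s(29) = 4.
The sequence repeats with period 28.
So s(10924) = s(0 + ((10924-0) mod 28)) = s(4) = 1.

1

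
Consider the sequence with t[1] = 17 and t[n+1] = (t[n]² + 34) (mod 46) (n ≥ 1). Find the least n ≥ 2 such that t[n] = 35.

Computing terms: t[1] = 17, t[2] = 1, t[3] = 35, t[4] = 17.
The sequence repeats with period 3.
The value 35 first appears (with n ≥ 2) at t[3].

3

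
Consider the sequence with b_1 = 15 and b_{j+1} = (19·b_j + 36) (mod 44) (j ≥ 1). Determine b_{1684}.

1

We have b_1 = 15; b_2 = 13; b_3 = 19; b_4 = 1; b_5 = 11; b_6 = 25; b_7 = 27; b_8 = 21; b_9 = 39; b_{10} = 29; b_{11} = 15.
Since b_{11} = b_1 = 15, the sequence is periodic with period 10.
(1684 - 1) mod 10 = 3, so b_{1684} = b_4 = 1.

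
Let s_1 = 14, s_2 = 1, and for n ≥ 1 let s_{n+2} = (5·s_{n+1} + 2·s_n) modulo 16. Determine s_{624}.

Listing terms: s_1 = 14,  s_2 = 1,  s_3 = 1,  s_4 = 7,  s_5 = 5,  s_6 = 7,  s_7 = 13,  s_8 = 15,  s_9 = 5,  s_{10} = 7.
Since (s_9, s_{10}) = (s_5, s_6) = (5, 7) (two consecutive terms determine the rest), the sequence is eventually periodic: after a pre-period of length 4 it cycles with period 4.
For n ≥ 5, s_n depends only on (n - 5) mod 4. (624 - 5) mod 4 = 3, so s_{624} = s_8 = 15.

15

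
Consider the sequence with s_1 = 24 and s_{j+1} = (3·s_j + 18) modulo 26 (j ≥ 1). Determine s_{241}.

Listing terms: s_1 = 24,  s_2 = 12,  s_3 = 2,  s_4 = 24.
Since s_4 = s_1 = 24, the sequence is periodic with period 3.
(241 - 1) mod 3 = 0, so s_{241} = s_1 = 24.

24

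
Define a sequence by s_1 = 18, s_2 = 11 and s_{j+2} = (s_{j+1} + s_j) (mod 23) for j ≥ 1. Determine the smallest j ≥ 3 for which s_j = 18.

Listing terms: s_1 = 18,  s_2 = 11,  s_3 = 6,  s_4 = 17,  s_5 = 0,  s_6 = 17,  s_7 = 17,  s_8 = 11,  s_9 = 5,  s_{10} = 16,  s_{11} = 21,  s_{12} = 14,  s_{13} = 12,  s_{14} = 3,  s_{15} = 15,  s_{16} = 18,  s_{17} = 10,  s_{18} = 5,  s_{19} = 15,  s_{20} = 20,  s_{21} = 12,  s_{22} = 9,  s_{23} = 21,  s_{24} = 7,  s_{25} = 5,  s_{26} = 12,  s_{27} = 17,  s_{28} = 6,  s_{29} = 0,  s_{30} = 6,  s_{31} = 6,  s_{32} = 12,  s_{33} = 18,  s_{34} = 7,  s_{35} = 2,  s_{36} = 9,  s_{37} = 11,  s_{38} = 20,  s_{39} = 8,  s_{40} = 5,  s_{41} = 13,  s_{42} = 18,  s_{43} = 8,  s_{44} = 3,  s_{45} = 11,  s_{46} = 14,  s_{47} = 2,  s_{48} = 16,  s_{49} = 18,  s_{50} = 11.
Since (s_{49}, s_{50}) = (s_1, s_2) = (18, 11) (two consecutive terms determine the rest), the sequence is periodic with period 48.
The value 18 first appears (with j ≥ 3) at s_{16}.

16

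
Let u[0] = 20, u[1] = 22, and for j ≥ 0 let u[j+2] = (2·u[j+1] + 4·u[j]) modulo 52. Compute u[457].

Computing terms: u[0] = 20, u[1] = 22, u[2] = 20, u[3] = 24, u[4] = 24, u[5] = 40, u[6] = 20, u[7] = 44, u[8] = 12, u[9] = 44, u[10] = 32, u[11] = 32, u[12] = 36, u[13] = 44, u[14] = 24, u[15] = 16, u[16] = 24, u[17] = 8, u[18] = 8, u[19] = 48, u[20] = 24, u[21] = 32, u[22] = 4, u[23] = 32, u[24] = 28, u[25] = 28, u[26] = 12, u[27] = 32, u[28] = 8, u[29] = 40, u[30] = 8, u[31] = 20, u[32] = 20, u[33] = 16, u[34] = 8, u[35] = 28, u[36] = 36, u[37] = 28, u[38] = 44, u[39] = 44, u[40] = 4, u[41] = 28, u[42] = 20, u[43] = 48, u[44] = 20, u[45] = 24.
Since (u[44], u[45]) = (u[2], u[3]) = (20, 24) (two consecutive terms determine the rest), the sequence is eventually periodic: after a pre-period of length 2 it cycles with period 42.
For j ≥ 2, u[j] depends only on (j - 2) mod 42. (457 - 2) mod 42 = 35, so u[457] = u[37] = 28.

28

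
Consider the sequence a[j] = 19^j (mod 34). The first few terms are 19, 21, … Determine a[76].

33

a[1] = 19, a[2] = 21, a[3] = 25, a[4] = 33, a[5] = 15, a[6] = 13, a[7] = 9, a[8] = 1, a[9] = 19.
The sequence repeats with period 8.
(76 - 1) mod 8 = 3, so a[76] = a[4] = 33.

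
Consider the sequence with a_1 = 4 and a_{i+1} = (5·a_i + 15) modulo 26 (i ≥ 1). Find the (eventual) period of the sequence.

Listing terms: a_1 = 4; a_2 = 9; a_3 = 8; a_4 = 3; a_5 = 4.
The sequence repeats with period 4.

4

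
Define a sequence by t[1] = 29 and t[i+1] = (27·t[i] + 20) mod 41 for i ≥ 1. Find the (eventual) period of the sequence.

8

Computing terms: t[1] = 29, t[2] = 24, t[3] = 12, t[4] = 16, t[5] = 1, t[6] = 6, t[7] = 18, t[8] = 14, t[9] = 29.
The sequence repeats with period 8.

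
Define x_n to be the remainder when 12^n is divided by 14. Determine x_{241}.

12

x_1 = 12, x_2 = 4, x_3 = 6, x_4 = 2, x_5 = 10, x_6 = 8, x_7 = 12.
The sequence repeats with period 6.
(241 - 1) mod 6 = 0, so x_{241} = x_1 = 12.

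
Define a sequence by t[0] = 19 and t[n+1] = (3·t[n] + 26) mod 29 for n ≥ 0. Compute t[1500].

Computing terms: t[0] = 19,  t[1] = 25,  t[2] = 14,  t[3] = 10,  t[4] = 27,  t[5] = 20,  t[6] = 28,  t[7] = 23,  t[8] = 8,  t[9] = 21,  t[10] = 2,  t[11] = 3,  t[12] = 6,  t[13] = 15,  t[14] = 13,  t[15] = 7,  t[16] = 18,  t[17] = 22,  t[18] = 5,  t[19] = 12,  t[20] = 4,  t[21] = 9,  t[22] = 24,  t[23] = 11,  t[24] = 1,  t[25] = 0,  t[26] = 26,  t[27] = 17,  t[28] = 19.
The sequence repeats with period 28.
(1500 - 0) mod 28 = 16, so t[1500] = t[16] = 18.

18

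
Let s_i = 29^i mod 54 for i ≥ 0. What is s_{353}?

We have s_0 = 1,  s_1 = 29,  s_2 = 31,  s_3 = 35,  s_4 = 43,  s_5 = 5,  s_6 = 37,  s_7 = 47,  s_8 = 13,  s_9 = 53,  s_{10} = 25,  s_{11} = 23,  s_{12} = 19,  s_{13} = 11,  s_{14} = 49,  s_{15} = 17,  s_{16} = 7,  s_{17} = 41,  s_{18} = 1.
The sequence repeats with period 18.
So s_{353} = s_{0 + ((353-0) mod 18)} = s_{11} = 23.

23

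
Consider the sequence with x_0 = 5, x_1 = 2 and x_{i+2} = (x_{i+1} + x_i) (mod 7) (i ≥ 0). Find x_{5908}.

2

Listing terms: x_0 = 5; x_1 = 2; x_2 = 0; x_3 = 2; x_4 = 2; x_5 = 4; x_6 = 6; x_7 = 3; x_8 = 2; x_9 = 5; x_{10} = 0; x_{11} = 5; x_{12} = 5; x_{13} = 3; x_{14} = 1; x_{15} = 4; x_{16} = 5; x_{17} = 2.
Since (x_{16}, x_{17}) = (x_0, x_1) = (5, 2) (two consecutive terms determine the rest), the sequence is periodic with period 16.
So x_{5908} = x_{0 + ((5908-0) mod 16)} = x_4 = 2.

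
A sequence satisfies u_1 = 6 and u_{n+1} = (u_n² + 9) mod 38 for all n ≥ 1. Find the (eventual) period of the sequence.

6

Computing terms: u_1 = 6,  u_2 = 7,  u_3 = 20,  u_4 = 29,  u_5 = 14,  u_6 = 15,  u_7 = 6.
Since u_7 = u_1 = 6, the sequence is periodic with period 6.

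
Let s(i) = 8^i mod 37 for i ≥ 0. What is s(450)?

36

Computing terms: s(0) = 1; s(1) = 8; s(2) = 27; s(3) = 31; s(4) = 26; s(5) = 23; s(6) = 36; s(7) = 29; s(8) = 10; s(9) = 6; s(10) = 11; s(11) = 14; s(12) = 1.
The sequence repeats with period 12.
(450 - 0) mod 12 = 6, so s(450) = s(6) = 36.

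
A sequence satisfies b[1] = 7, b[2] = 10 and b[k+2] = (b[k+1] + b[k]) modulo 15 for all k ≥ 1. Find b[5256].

We have b[1] = 7, b[2] = 10, b[3] = 2, b[4] = 12, b[5] = 14, b[6] = 11, b[7] = 10, b[8] = 6, b[9] = 1, b[10] = 7, b[11] = 8, b[12] = 0, b[13] = 8, b[14] = 8, b[15] = 1, b[16] = 9, b[17] = 10, b[18] = 4, b[19] = 14, b[20] = 3, b[21] = 2, b[22] = 5, b[23] = 7, b[24] = 12, b[25] = 4, b[26] = 1, b[27] = 5, b[28] = 6, b[29] = 11, b[30] = 2, b[31] = 13, b[32] = 0, b[33] = 13, b[34] = 13, b[35] = 11, b[36] = 9, b[37] = 5, b[38] = 14, b[39] = 4, b[40] = 3, b[41] = 7, b[42] = 10.
The sequence repeats with period 40.
(5256 - 1) mod 40 = 15, so b[5256] = b[16] = 9.

9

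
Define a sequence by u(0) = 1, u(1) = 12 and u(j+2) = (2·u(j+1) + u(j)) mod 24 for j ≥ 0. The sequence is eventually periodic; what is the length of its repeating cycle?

We have u(0) = 1, u(1) = 12, u(2) = 1, u(3) = 14, u(4) = 5, u(5) = 0, u(6) = 5, u(7) = 10, u(8) = 1, u(9) = 12.
Since (u(8), u(9)) = (u(0), u(1)) = (1, 12) (two consecutive terms determine the rest), the sequence is periodic with period 8.

8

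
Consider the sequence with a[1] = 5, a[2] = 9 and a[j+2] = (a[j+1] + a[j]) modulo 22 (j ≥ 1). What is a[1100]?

15

Computing terms: a[1] = 5; a[2] = 9; a[3] = 14; a[4] = 1; a[5] = 15; a[6] = 16; a[7] = 9; a[8] = 3; a[9] = 12; a[10] = 15; a[11] = 5; a[12] = 20; a[13] = 3; a[14] = 1; a[15] = 4; a[16] = 5; a[17] = 9.
Since (a[16], a[17]) = (a[1], a[2]) = (5, 9) (two consecutive terms determine the rest), the sequence is periodic with period 15.
(1100 - 1) mod 15 = 4, so a[1100] = a[5] = 15.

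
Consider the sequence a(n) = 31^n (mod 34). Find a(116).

13

a(0) = 1,  a(1) = 31,  a(2) = 9,  a(3) = 7,  a(4) = 13,  a(5) = 29,  a(6) = 15,  a(7) = 23,  a(8) = 33,  a(9) = 3,  a(10) = 25,  a(11) = 27,  a(12) = 21,  a(13) = 5,  a(14) = 19,  a(15) = 11,  a(16) = 1.
The sequence repeats with period 16.
So a(116) = a(0 + ((116-0) mod 16)) = a(4) = 13.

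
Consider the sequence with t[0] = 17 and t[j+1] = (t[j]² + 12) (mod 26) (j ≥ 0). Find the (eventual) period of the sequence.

We have t[0] = 17; t[1] = 15; t[2] = 3; t[3] = 21; t[4] = 11; t[5] = 3.
Since t[5] = t[2] = 3, the sequence is eventually periodic: after a pre-period of length 2 it cycles with period 3.

3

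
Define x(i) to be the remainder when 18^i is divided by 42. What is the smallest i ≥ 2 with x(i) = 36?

x(1) = 18; x(2) = 30; x(3) = 36; x(4) = 18.
Since x(4) = x(1) = 18, the sequence is periodic with period 3.
The value 36 first appears (with i ≥ 2) at x(3).

3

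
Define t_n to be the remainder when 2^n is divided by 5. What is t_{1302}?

4

t_0 = 1, t_1 = 2, t_2 = 4, t_3 = 3, t_4 = 1.
The sequence repeats with period 4.
So t_{1302} = t_{0 + ((1302-0) mod 4)} = t_2 = 4.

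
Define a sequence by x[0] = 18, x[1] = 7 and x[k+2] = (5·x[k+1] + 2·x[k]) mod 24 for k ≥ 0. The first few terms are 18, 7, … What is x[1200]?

Listing terms: x[0] = 18, x[1] = 7, x[2] = 23, x[3] = 9, x[4] = 19, x[5] = 17, x[6] = 3, x[7] = 1, x[8] = 11, x[9] = 9, x[10] = 19.
Since (x[9], x[10]) = (x[3], x[4]) = (9, 19) (two consecutive terms determine the rest), the sequence is eventually periodic: after a pre-period of length 3 it cycles with period 6.
For k ≥ 3, x[k] depends only on (k - 3) mod 6. (1200 - 3) mod 6 = 3, so x[1200] = x[6] = 3.

3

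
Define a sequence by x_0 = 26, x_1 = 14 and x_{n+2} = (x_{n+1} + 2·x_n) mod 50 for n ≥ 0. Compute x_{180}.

26

We have x_0 = 26, x_1 = 14, x_2 = 16, x_3 = 44, x_4 = 26, x_5 = 14.
Since (x_4, x_5) = (x_0, x_1) = (26, 14) (two consecutive terms determine the rest), the sequence is periodic with period 4.
(180 - 0) mod 4 = 0, so x_{180} = x_0 = 26.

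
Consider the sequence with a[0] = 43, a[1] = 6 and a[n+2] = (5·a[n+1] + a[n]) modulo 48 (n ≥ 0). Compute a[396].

Computing terms: a[0] = 43; a[1] = 6; a[2] = 25; a[3] = 35; a[4] = 8; a[5] = 27; a[6] = 47; a[7] = 22; a[8] = 13; a[9] = 39; a[10] = 16; a[11] = 23; a[12] = 35; a[13] = 6; a[14] = 17; a[15] = 43; a[16] = 40; a[17] = 3; a[18] = 7; a[19] = 38; a[20] = 5; a[21] = 15; a[22] = 32; a[23] = 31; a[24] = 43; a[25] = 6.
Since (a[24], a[25]) = (a[0], a[1]) = (43, 6) (two consecutive terms determine the rest), the sequence is periodic with period 24.
(396 - 0) mod 24 = 12, so a[396] = a[12] = 35.

35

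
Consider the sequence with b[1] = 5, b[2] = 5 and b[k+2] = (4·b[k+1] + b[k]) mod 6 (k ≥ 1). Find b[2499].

b[1] = 5, b[2] = 5, b[3] = 1, b[4] = 3, b[5] = 1, b[6] = 1, b[7] = 5, b[8] = 3, b[9] = 5, b[10] = 5.
The sequence repeats with period 8.
(2499 - 1) mod 8 = 2, so b[2499] = b[3] = 1.

1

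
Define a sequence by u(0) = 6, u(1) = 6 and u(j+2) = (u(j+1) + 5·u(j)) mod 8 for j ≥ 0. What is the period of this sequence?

6

We have u(0) = 6, u(1) = 6, u(2) = 4, u(3) = 2, u(4) = 6, u(5) = 0, u(6) = 6, u(7) = 6.
The sequence repeats with period 6.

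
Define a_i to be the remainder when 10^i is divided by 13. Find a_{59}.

4

Listing terms: a_0 = 1; a_1 = 10; a_2 = 9; a_3 = 12; a_4 = 3; a_5 = 4; a_6 = 1.
Since a_6 = a_0 = 1, the sequence is periodic with period 6.
So a_{59} = a_{0 + ((59-0) mod 6)} = a_5 = 4.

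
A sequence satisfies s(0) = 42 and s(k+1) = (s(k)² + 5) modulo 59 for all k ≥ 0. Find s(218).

6

Computing terms: s(0) = 42; s(1) = 58; s(2) = 6; s(3) = 41; s(4) = 34; s(5) = 40; s(6) = 12; s(7) = 31; s(8) = 22; s(9) = 17; s(10) = 58.
Since s(10) = s(1) = 58, the sequence is eventually periodic: after a pre-period of length 1 it cycles with period 9.
For k ≥ 1, s(k) depends only on (k - 1) mod 9. (218 - 1) mod 9 = 1, so s(218) = s(2) = 6.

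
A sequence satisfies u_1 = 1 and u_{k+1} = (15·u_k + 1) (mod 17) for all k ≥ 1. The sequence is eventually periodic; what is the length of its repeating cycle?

8

Computing terms: u_1 = 1, u_2 = 16, u_3 = 3, u_4 = 12, u_5 = 11, u_6 = 13, u_7 = 9, u_8 = 0, u_9 = 1.
The sequence repeats with period 8.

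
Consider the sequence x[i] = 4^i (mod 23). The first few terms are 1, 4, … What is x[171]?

We have x[0] = 1; x[1] = 4; x[2] = 16; x[3] = 18; x[4] = 3; x[5] = 12; x[6] = 2; x[7] = 8; x[8] = 9; x[9] = 13; x[10] = 6; x[11] = 1.
The sequence repeats with period 11.
So x[171] = x[0 + ((171-0) mod 11)] = x[6] = 2.

2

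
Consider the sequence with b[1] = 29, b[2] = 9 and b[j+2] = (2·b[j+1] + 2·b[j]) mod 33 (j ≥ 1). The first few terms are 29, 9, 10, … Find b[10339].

b[1] = 29; b[2] = 9; b[3] = 10; b[4] = 5; b[5] = 30; b[6] = 4; b[7] = 2; b[8] = 12; b[9] = 28; b[10] = 14; b[11] = 18; b[12] = 31; b[13] = 32; b[14] = 27; b[15] = 19; b[16] = 26; b[17] = 24; b[18] = 1; b[19] = 17; b[20] = 3; b[21] = 7; b[22] = 20; b[23] = 21; b[24] = 16; b[25] = 8; b[26] = 15; b[27] = 13; b[28] = 23; b[29] = 6; b[30] = 25; b[31] = 29; b[32] = 9.
Since (b[31], b[32]) = (b[1], b[2]) = (29, 9) (two consecutive terms determine the rest), the sequence is periodic with period 30.
(10339 - 1) mod 30 = 18, so b[10339] = b[19] = 17.

17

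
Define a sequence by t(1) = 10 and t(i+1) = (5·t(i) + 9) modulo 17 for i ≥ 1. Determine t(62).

9

We have t(1) = 10, t(2) = 8, t(3) = 15, t(4) = 16, t(5) = 4, t(6) = 12, t(7) = 1, t(8) = 14, t(9) = 11, t(10) = 13, t(11) = 6, t(12) = 5, t(13) = 0, t(14) = 9, t(15) = 3, t(16) = 7, t(17) = 10.
The sequence repeats with period 16.
(62 - 1) mod 16 = 13, so t(62) = t(14) = 9.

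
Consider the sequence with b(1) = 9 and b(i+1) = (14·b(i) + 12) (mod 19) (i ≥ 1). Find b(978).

Listing terms: b(1) = 9, b(2) = 5, b(3) = 6, b(4) = 1, b(5) = 7, b(6) = 15, b(7) = 13, b(8) = 4, b(9) = 11, b(10) = 14, b(11) = 18, b(12) = 17, b(13) = 3, b(14) = 16, b(15) = 8, b(16) = 10, b(17) = 0, b(18) = 12, b(19) = 9.
The sequence repeats with period 18.
So b(978) = b(1 + ((978-1) mod 18)) = b(6) = 15.

15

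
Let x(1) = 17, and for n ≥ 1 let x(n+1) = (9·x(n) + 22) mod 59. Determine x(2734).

x(1) = 17; x(2) = 57; x(3) = 4; x(4) = 58; x(5) = 13; x(6) = 21; x(7) = 34; x(8) = 33; x(9) = 24; x(10) = 2; x(11) = 40; x(12) = 28; x(13) = 38; x(14) = 10; x(15) = 53; x(16) = 27; x(17) = 29; x(18) = 47; x(19) = 32; x(20) = 15; x(21) = 39; x(22) = 19; x(23) = 16; x(24) = 48; x(25) = 41; x(26) = 37; x(27) = 1; x(28) = 31; x(29) = 6; x(30) = 17.
Since x(30) = x(1) = 17, the sequence is periodic with period 29.
So x(2734) = x(1 + ((2734-1) mod 29)) = x(8) = 33.

33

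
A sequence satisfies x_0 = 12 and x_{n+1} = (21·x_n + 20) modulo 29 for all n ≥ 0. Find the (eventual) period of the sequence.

Computing terms: x_0 = 12, x_1 = 11, x_2 = 19, x_3 = 13, x_4 = 3, x_5 = 25, x_6 = 23, x_7 = 10, x_8 = 27, x_9 = 7, x_{10} = 22, x_{11} = 18, x_{12} = 21, x_{13} = 26, x_{14} = 15, x_{15} = 16, x_{16} = 8, x_{17} = 14, x_{18} = 24, x_{19} = 2, x_{20} = 4, x_{21} = 17, x_{22} = 0, x_{23} = 20, x_{24} = 5, x_{25} = 9, x_{26} = 6, x_{27} = 1, x_{28} = 12.
Since x_{28} = x_0 = 12, the sequence is periodic with period 28.

28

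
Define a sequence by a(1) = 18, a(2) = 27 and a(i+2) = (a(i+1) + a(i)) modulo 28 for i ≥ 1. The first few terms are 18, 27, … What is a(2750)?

Listing terms: a(1) = 18,  a(2) = 27,  a(3) = 17,  a(4) = 16,  a(5) = 5,  a(6) = 21,  a(7) = 26,  a(8) = 19,  a(9) = 17,  a(10) = 8,  a(11) = 25,  a(12) = 5,  a(13) = 2,  a(14) = 7,  a(15) = 9,  a(16) = 16,  a(17) = 25,  a(18) = 13,  a(19) = 10,  a(20) = 23,  a(21) = 5,  a(22) = 0,  a(23) = 5,  a(24) = 5,  a(25) = 10,  a(26) = 15,  a(27) = 25,  a(28) = 12,  a(29) = 9,  a(30) = 21,  a(31) = 2,  a(32) = 23,  a(33) = 25,  a(34) = 20,  a(35) = 17,  a(36) = 9,  a(37) = 26,  a(38) = 7,  a(39) = 5,  a(40) = 12,  a(41) = 17,  a(42) = 1,  a(43) = 18,  a(44) = 19,  a(45) = 9,  a(46) = 0,  a(47) = 9,  a(48) = 9,  a(49) = 18,  a(50) = 27.
Since (a(49), a(50)) = (a(1), a(2)) = (18, 27) (two consecutive terms determine the rest), the sequence is periodic with period 48.
So a(2750) = a(1 + ((2750-1) mod 48)) = a(14) = 7.

7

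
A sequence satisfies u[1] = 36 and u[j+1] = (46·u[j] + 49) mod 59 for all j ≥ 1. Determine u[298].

u[1] = 36; u[2] = 53; u[3] = 9; u[4] = 50; u[5] = 48; u[6] = 15; u[7] = 31; u[8] = 0; u[9] = 49; u[10] = 2; u[11] = 23; u[12] = 45; u[13] = 54; u[14] = 55; u[15] = 42; u[16] = 34; u[17] = 20; u[18] = 25; u[19] = 19; u[20] = 38; u[21] = 27; u[22] = 52; u[23] = 22; u[24] = 58; u[25] = 3; u[26] = 10; u[27] = 37; u[28] = 40; u[29] = 1; u[30] = 36.
Since u[30] = u[1] = 36, the sequence is periodic with period 29.
So u[298] = u[1 + ((298-1) mod 29)] = u[8] = 0.

0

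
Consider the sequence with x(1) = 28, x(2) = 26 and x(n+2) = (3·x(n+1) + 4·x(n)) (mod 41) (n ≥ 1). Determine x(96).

Computing terms: x(1) = 28; x(2) = 26; x(3) = 26; x(4) = 18; x(5) = 35; x(6) = 13; x(7) = 15; x(8) = 15; x(9) = 23; x(10) = 6; x(11) = 28; x(12) = 26.
The sequence repeats with period 10.
So x(96) = x(1 + ((96-1) mod 10)) = x(6) = 13.

13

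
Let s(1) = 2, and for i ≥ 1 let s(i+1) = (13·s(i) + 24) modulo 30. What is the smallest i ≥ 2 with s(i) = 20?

Listing terms: s(1) = 2; s(2) = 20; s(3) = 14; s(4) = 26; s(5) = 2.
Since s(5) = s(1) = 2, the sequence is periodic with period 4.
The value 20 first appears (with i ≥ 2) at s(2).

2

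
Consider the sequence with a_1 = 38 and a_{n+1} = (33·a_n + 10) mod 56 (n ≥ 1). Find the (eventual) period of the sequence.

We have a_1 = 38,  a_2 = 32,  a_3 = 2,  a_4 = 20,  a_5 = 54,  a_6 = 0,  a_7 = 10,  a_8 = 4,  a_9 = 30,  a_{10} = 48,  a_{11} = 26,  a_{12} = 28,  a_{13} = 38.
The sequence repeats with period 12.

12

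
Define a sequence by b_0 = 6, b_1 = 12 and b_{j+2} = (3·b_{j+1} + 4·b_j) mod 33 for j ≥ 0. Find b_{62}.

Listing terms: b_0 = 6; b_1 = 12; b_2 = 27; b_3 = 30; b_4 = 0; b_5 = 21; b_6 = 30; b_7 = 9; b_8 = 15; b_9 = 15; b_{10} = 6; b_{11} = 12.
The sequence repeats with period 10.
So b_{62} = b_{0 + ((62-0) mod 10)} = b_2 = 27.

27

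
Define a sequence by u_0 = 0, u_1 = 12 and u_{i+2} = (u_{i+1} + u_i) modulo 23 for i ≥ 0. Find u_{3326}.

16

u_0 = 0; u_1 = 12; u_2 = 12; u_3 = 1; u_4 = 13; u_5 = 14; u_6 = 4; u_7 = 18; u_8 = 22; u_9 = 17; u_{10} = 16; u_{11} = 10; u_{12} = 3; u_{13} = 13; u_{14} = 16; u_{15} = 6; u_{16} = 22; u_{17} = 5; u_{18} = 4; u_{19} = 9; u_{20} = 13; u_{21} = 22; u_{22} = 12; u_{23} = 11; u_{24} = 0; u_{25} = 11; u_{26} = 11; u_{27} = 22; u_{28} = 10; u_{29} = 9; u_{30} = 19; u_{31} = 5; u_{32} = 1; u_{33} = 6; u_{34} = 7; u_{35} = 13; u_{36} = 20; u_{37} = 10; u_{38} = 7; u_{39} = 17; u_{40} = 1; u_{41} = 18; u_{42} = 19; u_{43} = 14; u_{44} = 10; u_{45} = 1; u_{46} = 11; u_{47} = 12; u_{48} = 0; u_{49} = 12.
The sequence repeats with period 48.
(3326 - 0) mod 48 = 14, so u_{3326} = u_{14} = 16.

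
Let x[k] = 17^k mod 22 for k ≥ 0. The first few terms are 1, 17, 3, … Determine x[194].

Computing terms: x[0] = 1; x[1] = 17; x[2] = 3; x[3] = 7; x[4] = 9; x[5] = 21; x[6] = 5; x[7] = 19; x[8] = 15; x[9] = 13; x[10] = 1.
The sequence repeats with period 10.
(194 - 0) mod 10 = 4, so x[194] = x[4] = 9.

9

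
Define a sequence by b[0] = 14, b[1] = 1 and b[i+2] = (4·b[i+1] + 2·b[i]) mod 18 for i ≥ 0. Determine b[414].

14

b[0] = 14, b[1] = 1, b[2] = 14, b[3] = 4, b[4] = 8, b[5] = 4, b[6] = 14, b[7] = 10, b[8] = 14, b[9] = 4.
Since (b[8], b[9]) = (b[2], b[3]) = (14, 4) (two consecutive terms determine the rest), the sequence is eventually periodic: after a pre-period of length 2 it cycles with period 6.
For i ≥ 2, b[i] depends only on (i - 2) mod 6. (414 - 2) mod 6 = 4, so b[414] = b[6] = 14.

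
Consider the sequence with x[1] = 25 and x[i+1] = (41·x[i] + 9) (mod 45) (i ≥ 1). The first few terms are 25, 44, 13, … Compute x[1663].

43

Computing terms: x[1] = 25, x[2] = 44, x[3] = 13, x[4] = 2, x[5] = 1, x[6] = 5, x[7] = 34, x[8] = 8, x[9] = 22, x[10] = 11, x[11] = 10, x[12] = 14, x[13] = 43, x[14] = 17, x[15] = 31, x[16] = 20, x[17] = 19, x[18] = 23, x[19] = 7, x[20] = 26, x[21] = 40, x[22] = 29, x[23] = 28, x[24] = 32, x[25] = 16, x[26] = 35, x[27] = 4, x[28] = 38, x[29] = 37, x[30] = 41, x[31] = 25.
Since x[31] = x[1] = 25, the sequence is periodic with period 30.
(1663 - 1) mod 30 = 12, so x[1663] = x[13] = 43.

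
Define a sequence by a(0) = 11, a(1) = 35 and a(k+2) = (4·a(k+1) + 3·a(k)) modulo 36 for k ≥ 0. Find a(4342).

17

Listing terms: a(0) = 11,  a(1) = 35,  a(2) = 29,  a(3) = 5,  a(4) = 35,  a(5) = 11,  a(6) = 5,  a(7) = 17,  a(8) = 11,  a(9) = 23,  a(10) = 17,  a(11) = 29,  a(12) = 23,  a(13) = 35,  a(14) = 29.
Since (a(13), a(14)) = (a(1), a(2)) = (35, 29) (two consecutive terms determine the rest), the sequence is eventually periodic: after a pre-period of length 1 it cycles with period 12.
For k ≥ 1, a(k) depends only on (k - 1) mod 12. (4342 - 1) mod 12 = 9, so a(4342) = a(10) = 17.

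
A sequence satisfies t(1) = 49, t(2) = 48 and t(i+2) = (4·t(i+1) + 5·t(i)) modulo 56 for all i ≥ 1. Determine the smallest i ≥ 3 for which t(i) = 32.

6

Listing terms: t(1) = 49, t(2) = 48, t(3) = 45, t(4) = 28, t(5) = 1, t(6) = 32, t(7) = 21, t(8) = 20, t(9) = 17, t(10) = 0, t(11) = 29, t(12) = 4, t(13) = 49, t(14) = 48.
Since (t(13), t(14)) = (t(1), t(2)) = (49, 48) (two consecutive terms determine the rest), the sequence is periodic with period 12.
The value 32 first appears (with i ≥ 3) at t(6).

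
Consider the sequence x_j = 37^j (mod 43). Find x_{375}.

We have x_1 = 37; x_2 = 36; x_3 = 42; x_4 = 6; x_5 = 7; x_6 = 1; x_7 = 37.
The sequence repeats with period 6.
So x_{375} = x_{1 + ((375-1) mod 6)} = x_3 = 42.

42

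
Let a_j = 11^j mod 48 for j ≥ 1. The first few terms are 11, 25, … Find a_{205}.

11

a_1 = 11, a_2 = 25, a_3 = 35, a_4 = 1, a_5 = 11.
Since a_5 = a_1 = 11, the sequence is periodic with period 4.
So a_{205} = a_{1 + ((205-1) mod 4)} = a_1 = 11.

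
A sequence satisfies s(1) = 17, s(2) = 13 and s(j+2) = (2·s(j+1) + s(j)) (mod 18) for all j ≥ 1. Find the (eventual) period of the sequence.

24

Computing terms: s(1) = 17, s(2) = 13, s(3) = 7, s(4) = 9, s(5) = 7, s(6) = 5, s(7) = 17, s(8) = 3, s(9) = 5, s(10) = 13, s(11) = 13, s(12) = 3, s(13) = 1, s(14) = 5, s(15) = 11, s(16) = 9, s(17) = 11, s(18) = 13, s(19) = 1, s(20) = 15, s(21) = 13, s(22) = 5, s(23) = 5, s(24) = 15, s(25) = 17, s(26) = 13.
Since (s(25), s(26)) = (s(1), s(2)) = (17, 13) (two consecutive terms determine the rest), the sequence is periodic with period 24.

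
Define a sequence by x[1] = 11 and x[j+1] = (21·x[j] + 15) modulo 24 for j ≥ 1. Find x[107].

21

Listing terms: x[1] = 11; x[2] = 6; x[3] = 21; x[4] = 0; x[5] = 15; x[6] = 18; x[7] = 9; x[8] = 12; x[9] = 3; x[10] = 6.
Since x[10] = x[2] = 6, the sequence is eventually periodic: after a pre-period of length 1 it cycles with period 8.
For j ≥ 2, x[j] depends only on (j - 2) mod 8. (107 - 2) mod 8 = 1, so x[107] = x[3] = 21.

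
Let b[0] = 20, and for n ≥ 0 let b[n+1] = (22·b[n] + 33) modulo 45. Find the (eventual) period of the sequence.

Computing terms: b[0] = 20, b[1] = 23, b[2] = 44, b[3] = 11, b[4] = 5, b[5] = 8, b[6] = 29, b[7] = 41, b[8] = 35, b[9] = 38, b[10] = 14, b[11] = 26, b[12] = 20.
The sequence repeats with period 12.

12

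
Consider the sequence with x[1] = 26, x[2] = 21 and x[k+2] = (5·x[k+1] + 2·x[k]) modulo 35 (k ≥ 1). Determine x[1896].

x[1] = 26,  x[2] = 21,  x[3] = 17,  x[4] = 22,  x[5] = 4,  x[6] = 29,  x[7] = 13,  x[8] = 18,  x[9] = 11,  x[10] = 21,  x[11] = 22,  x[12] = 12,  x[13] = 34,  x[14] = 19,  x[15] = 23,  x[16] = 13,  x[17] = 6,  x[18] = 21,  x[19] = 12,  x[20] = 32,  x[21] = 9,  x[22] = 4,  x[23] = 3,  x[24] = 23,  x[25] = 16,  x[26] = 21,  x[27] = 32,  x[28] = 27,  x[29] = 24,  x[30] = 34,  x[31] = 8,  x[32] = 3,  x[33] = 31,  x[34] = 21,  x[35] = 27,  x[36] = 2,  x[37] = 29,  x[38] = 9,  x[39] = 33,  x[40] = 8,  x[41] = 1,  x[42] = 21,  x[43] = 2,  x[44] = 17,  x[45] = 19,  x[46] = 24,  x[47] = 18,  x[48] = 33,  x[49] = 26,  x[50] = 21.
Since (x[49], x[50]) = (x[1], x[2]) = (26, 21) (two consecutive terms determine the rest), the sequence is periodic with period 48.
(1896 - 1) mod 48 = 23, so x[1896] = x[24] = 23.

23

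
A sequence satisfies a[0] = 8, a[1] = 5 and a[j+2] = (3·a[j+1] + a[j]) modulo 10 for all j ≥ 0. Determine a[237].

We have a[0] = 8; a[1] = 5; a[2] = 3; a[3] = 4; a[4] = 5; a[5] = 9; a[6] = 2; a[7] = 5; a[8] = 7; a[9] = 6; a[10] = 5; a[11] = 1; a[12] = 8; a[13] = 5.
The sequence repeats with period 12.
(237 - 0) mod 12 = 9, so a[237] = a[9] = 6.

6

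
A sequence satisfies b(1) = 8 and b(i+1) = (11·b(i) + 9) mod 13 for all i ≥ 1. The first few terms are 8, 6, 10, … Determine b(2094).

b(1) = 8; b(2) = 6; b(3) = 10; b(4) = 2; b(5) = 5; b(6) = 12; b(7) = 11; b(8) = 0; b(9) = 9; b(10) = 4; b(11) = 1; b(12) = 7; b(13) = 8.
Since b(13) = b(1) = 8, the sequence is periodic with period 12.
(2094 - 1) mod 12 = 5, so b(2094) = b(6) = 12.

12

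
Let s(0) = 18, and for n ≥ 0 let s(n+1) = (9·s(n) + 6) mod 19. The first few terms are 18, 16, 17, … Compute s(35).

s(0) = 18; s(1) = 16; s(2) = 17; s(3) = 7; s(4) = 12; s(5) = 0; s(6) = 6; s(7) = 3; s(8) = 14; s(9) = 18.
Since s(9) = s(0) = 18, the sequence is periodic with period 9.
(35 - 0) mod 9 = 8, so s(35) = s(8) = 14.

14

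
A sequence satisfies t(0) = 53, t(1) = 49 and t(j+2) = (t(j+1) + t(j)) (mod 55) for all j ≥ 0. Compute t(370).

42

t(0) = 53; t(1) = 49; t(2) = 47; t(3) = 41; t(4) = 33; t(5) = 19; t(6) = 52; t(7) = 16; t(8) = 13; t(9) = 29; t(10) = 42; t(11) = 16; t(12) = 3; t(13) = 19; t(14) = 22; t(15) = 41; t(16) = 8; t(17) = 49; t(18) = 2; t(19) = 51; t(20) = 53; t(21) = 49.
Since (t(20), t(21)) = (t(0), t(1)) = (53, 49) (two consecutive terms determine the rest), the sequence is periodic with period 20.
(370 - 0) mod 20 = 10, so t(370) = t(10) = 42.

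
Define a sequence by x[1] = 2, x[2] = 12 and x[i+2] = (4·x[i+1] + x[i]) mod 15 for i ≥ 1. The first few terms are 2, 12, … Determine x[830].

6

x[1] = 2; x[2] = 12; x[3] = 5; x[4] = 2; x[5] = 13; x[6] = 9; x[7] = 4; x[8] = 10; x[9] = 14; x[10] = 6; x[11] = 8; x[12] = 8; x[13] = 10; x[14] = 3; x[15] = 7; x[16] = 1; x[17] = 11; x[18] = 0; x[19] = 11; x[20] = 14; x[21] = 7; x[22] = 12; x[23] = 10; x[24] = 7; x[25] = 8; x[26] = 9; x[27] = 14; x[28] = 5; x[29] = 4; x[30] = 6; x[31] = 13; x[32] = 13; x[33] = 5; x[34] = 3; x[35] = 2; x[36] = 11; x[37] = 1; x[38] = 0; x[39] = 1; x[40] = 4; x[41] = 2; x[42] = 12.
The sequence repeats with period 40.
So x[830] = x[1 + ((830-1) mod 40)] = x[30] = 6.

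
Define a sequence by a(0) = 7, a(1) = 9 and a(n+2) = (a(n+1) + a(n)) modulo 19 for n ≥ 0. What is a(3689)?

2

Computing terms: a(0) = 7,  a(1) = 9,  a(2) = 16,  a(3) = 6,  a(4) = 3,  a(5) = 9,  a(6) = 12,  a(7) = 2,  a(8) = 14,  a(9) = 16,  a(10) = 11,  a(11) = 8,  a(12) = 0,  a(13) = 8,  a(14) = 8,  a(15) = 16,  a(16) = 5,  a(17) = 2,  a(18) = 7,  a(19) = 9.
The sequence repeats with period 18.
So a(3689) = a(0 + ((3689-0) mod 18)) = a(17) = 2.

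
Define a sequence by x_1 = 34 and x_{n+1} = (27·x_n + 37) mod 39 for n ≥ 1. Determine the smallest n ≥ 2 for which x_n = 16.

10

Listing terms: x_1 = 34,  x_2 = 19,  x_3 = 4,  x_4 = 28,  x_5 = 13,  x_6 = 37,  x_7 = 22,  x_8 = 7,  x_9 = 31,  x_{10} = 16,  x_{11} = 1,  x_{12} = 25,  x_{13} = 10,  x_{14} = 34.
Since x_{14} = x_1 = 34, the sequence is periodic with period 13.
The value 16 first appears (with n ≥ 2) at x_{10}.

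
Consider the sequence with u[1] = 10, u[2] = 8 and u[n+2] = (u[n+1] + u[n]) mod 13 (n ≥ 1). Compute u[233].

12

We have u[1] = 10; u[2] = 8; u[3] = 5; u[4] = 0; u[5] = 5; u[6] = 5; u[7] = 10; u[8] = 2; u[9] = 12; u[10] = 1; u[11] = 0; u[12] = 1; u[13] = 1; u[14] = 2; u[15] = 3; u[16] = 5; u[17] = 8; u[18] = 0; u[19] = 8; u[20] = 8; u[21] = 3; u[22] = 11; u[23] = 1; u[24] = 12; u[25] = 0; u[26] = 12; u[27] = 12; u[28] = 11; u[29] = 10; u[30] = 8.
Since (u[29], u[30]) = (u[1], u[2]) = (10, 8) (two consecutive terms determine the rest), the sequence is periodic with period 28.
So u[233] = u[1 + ((233-1) mod 28)] = u[9] = 12.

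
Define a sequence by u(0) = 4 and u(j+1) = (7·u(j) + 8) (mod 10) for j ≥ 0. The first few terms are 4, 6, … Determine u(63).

u(0) = 4,  u(1) = 6,  u(2) = 0,  u(3) = 8,  u(4) = 4.
Since u(4) = u(0) = 4, the sequence is periodic with period 4.
So u(63) = u(0 + ((63-0) mod 4)) = u(3) = 8.

8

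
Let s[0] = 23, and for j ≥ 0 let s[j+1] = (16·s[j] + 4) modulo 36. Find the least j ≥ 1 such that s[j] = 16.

2

We have s[0] = 23, s[1] = 12, s[2] = 16, s[3] = 8, s[4] = 24, s[5] = 28, s[6] = 20, s[7] = 0, s[8] = 4, s[9] = 32, s[10] = 12.
Since s[10] = s[1] = 12, the sequence is eventually periodic: after a pre-period of length 1 it cycles with period 9.
The value 16 first appears (with j ≥ 1) at s[2].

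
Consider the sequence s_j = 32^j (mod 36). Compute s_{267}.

We have s_1 = 32; s_2 = 16; s_3 = 8; s_4 = 4; s_5 = 20; s_6 = 28; s_7 = 32.
Since s_7 = s_1 = 32, the sequence is periodic with period 6.
So s_{267} = s_{1 + ((267-1) mod 6)} = s_3 = 8.

8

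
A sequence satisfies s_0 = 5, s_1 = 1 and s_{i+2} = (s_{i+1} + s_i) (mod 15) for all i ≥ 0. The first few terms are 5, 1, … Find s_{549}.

Listing terms: s_0 = 5,  s_1 = 1,  s_2 = 6,  s_3 = 7,  s_4 = 13,  s_5 = 5,  s_6 = 3,  s_7 = 8,  s_8 = 11,  s_9 = 4,  s_{10} = 0,  s_{11} = 4,  s_{12} = 4,  s_{13} = 8,  s_{14} = 12,  s_{15} = 5,  s_{16} = 2,  s_{17} = 7,  s_{18} = 9,  s_{19} = 1,  s_{20} = 10,  s_{21} = 11,  s_{22} = 6,  s_{23} = 2,  s_{24} = 8,  s_{25} = 10,  s_{26} = 3,  s_{27} = 13,  s_{28} = 1,  s_{29} = 14,  s_{30} = 0,  s_{31} = 14,  s_{32} = 14,  s_{33} = 13,  s_{34} = 12,  s_{35} = 10,  s_{36} = 7,  s_{37} = 2,  s_{38} = 9,  s_{39} = 11,  s_{40} = 5,  s_{41} = 1.
The sequence repeats with period 40.
(549 - 0) mod 40 = 29, so s_{549} = s_{29} = 14.

14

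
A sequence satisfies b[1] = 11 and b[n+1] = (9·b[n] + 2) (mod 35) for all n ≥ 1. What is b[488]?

31

Listing terms: b[1] = 11,  b[2] = 31,  b[3] = 1,  b[4] = 11.
The sequence repeats with period 3.
So b[488] = b[1 + ((488-1) mod 3)] = b[2] = 31.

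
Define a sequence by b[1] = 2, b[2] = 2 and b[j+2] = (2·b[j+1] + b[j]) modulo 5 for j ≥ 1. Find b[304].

Computing terms: b[1] = 2,  b[2] = 2,  b[3] = 1,  b[4] = 4,  b[5] = 4,  b[6] = 2,  b[7] = 3,  b[8] = 3,  b[9] = 4,  b[10] = 1,  b[11] = 1,  b[12] = 3,  b[13] = 2,  b[14] = 2.
The sequence repeats with period 12.
(304 - 1) mod 12 = 3, so b[304] = b[4] = 4.

4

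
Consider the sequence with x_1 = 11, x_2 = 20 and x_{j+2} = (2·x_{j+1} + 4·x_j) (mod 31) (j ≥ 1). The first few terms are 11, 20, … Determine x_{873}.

We have x_1 = 11; x_2 = 20; x_3 = 22; x_4 = 0; x_5 = 26; x_6 = 21; x_7 = 22; x_8 = 4; x_9 = 3; x_{10} = 22; x_{11} = 25; x_{12} = 14; x_{13} = 4; x_{14} = 2; x_{15} = 20; x_{16} = 17; x_{17} = 21; x_{18} = 17; x_{19} = 25; x_{20} = 25; x_{21} = 26; x_{22} = 28; x_{23} = 5; x_{24} = 29; x_{25} = 16; x_{26} = 24; x_{27} = 19; x_{28} = 10; x_{29} = 3; x_{30} = 15; x_{31} = 11; x_{32} = 20.
The sequence repeats with period 30.
(873 - 1) mod 30 = 2, so x_{873} = x_3 = 22.

22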